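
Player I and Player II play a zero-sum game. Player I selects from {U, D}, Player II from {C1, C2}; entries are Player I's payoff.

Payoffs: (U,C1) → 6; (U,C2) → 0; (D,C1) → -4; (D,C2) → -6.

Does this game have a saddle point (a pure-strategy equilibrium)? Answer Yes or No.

Row minima: U → 0, D → -6; maximin = 0.
Column maxima: C1 → 6, C2 → 0; minimax = 0.
maximin = minimax = 0, so a saddle point exists.

Yes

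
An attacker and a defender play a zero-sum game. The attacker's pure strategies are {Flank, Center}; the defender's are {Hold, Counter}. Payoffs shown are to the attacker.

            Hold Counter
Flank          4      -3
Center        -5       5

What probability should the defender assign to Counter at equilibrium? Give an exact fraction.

Row minima: Flank → -3, Center → -5; maximin = -3.
Column maxima: Hold → 4, Counter → 5; minimax = 4.
-3 ≠ 4, so there is no saddle point; optimal play is mixed.
Let the attacker play Flank with probability p. Expected payoff against Hold: 4p + (-5)(1−p) = 9p − 5; against Counter: (-3)p + 5(1−p) = −8p + 5.
Setting these equal: 9p − 5 = −8p + 5 ⇒ 17p = 10 ⇒ p = 10/17, and the value is (9)·(10/17) − 5 = 5/17.
For the defender: with q = P(Hold), equating Flank's and Center's payoffs gives 7q − 3 = −10q + 5 ⇒ q = 8/17.

9/17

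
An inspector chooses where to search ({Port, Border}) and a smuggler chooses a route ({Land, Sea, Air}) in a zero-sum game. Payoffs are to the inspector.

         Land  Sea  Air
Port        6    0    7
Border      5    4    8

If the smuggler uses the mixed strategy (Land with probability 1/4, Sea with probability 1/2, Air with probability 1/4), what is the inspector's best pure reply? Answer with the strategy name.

Border

Expected payoff of Port: (1/4)·6 + (1/2)·0 + (1/4)·7 = 13/4.
Expected payoff of Border: (1/4)·5 + (1/2)·4 + (1/4)·8 = 21/4.
The largest is 21/4, so the inspector's best response is Border.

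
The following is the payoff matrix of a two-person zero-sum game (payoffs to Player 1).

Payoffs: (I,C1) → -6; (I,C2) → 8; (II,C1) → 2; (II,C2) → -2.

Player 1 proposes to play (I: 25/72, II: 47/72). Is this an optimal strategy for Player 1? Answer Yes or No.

Against C1 this mix gives (25/72)·(-6) + (47/72)·2 = -7/9.
Against C2 this mix gives (25/72)·8 + (47/72)·(-2) = 53/36.
Player 2 will play C1, holding Player 1 to -7/9. Shifting weight toward the row that does better against C1 would raise this floor (the equalizing mix achieves 2/9 against both C1 and C2), so the proposed strategy is not optimal.

No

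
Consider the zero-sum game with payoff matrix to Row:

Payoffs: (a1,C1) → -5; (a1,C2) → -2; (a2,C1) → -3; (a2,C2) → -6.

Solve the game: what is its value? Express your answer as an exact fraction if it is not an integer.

Row minima: a1 → -5, a2 → -6; maximin = -5.
Column maxima: C1 → -3, C2 → -2; minimax = -3.
-5 ≠ -3, so there is no saddle point; optimal play is mixed.
Let Row play a1 with probability p. Expected payoff against C1: (-5)p + (-3)(1−p) = −2p − 3; against C2: (-2)p + (-6)(1−p) = 4p − 6.
Setting these equal: −2p − 3 = 4p − 6 ⇒ −6p = -3 ⇒ p = 1/2, and the value is (-2)·(1/2) − 3 = -4.
For Column: with q = P(C1), equating a1's and a2's payoffs gives −3q − 2 = 3q − 6 ⇒ q = 2/3.

-4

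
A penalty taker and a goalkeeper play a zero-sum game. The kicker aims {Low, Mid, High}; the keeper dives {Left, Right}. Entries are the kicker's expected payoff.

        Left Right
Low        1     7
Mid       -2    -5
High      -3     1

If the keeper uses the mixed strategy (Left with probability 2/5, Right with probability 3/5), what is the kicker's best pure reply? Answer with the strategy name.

Low

Expected payoff of Low: (2/5)·1 + (3/5)·7 = 23/5.
Expected payoff of Mid: (2/5)·(-2) + (3/5)·(-5) = -19/5.
Expected payoff of High: (2/5)·(-3) + (3/5)·1 = -3/5.
The largest is 23/5, so the kicker's best response is Low.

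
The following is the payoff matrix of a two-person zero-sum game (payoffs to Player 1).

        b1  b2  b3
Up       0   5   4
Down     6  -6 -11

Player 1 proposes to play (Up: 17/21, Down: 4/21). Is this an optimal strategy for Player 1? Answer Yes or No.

Yes

Against b1 this mix gives (17/21)·0 + (4/21)·6 = 8/7.
Against b2 this mix gives (17/21)·5 + (4/21)·(-6) = 61/21.
Against b3 this mix gives (17/21)·4 + (4/21)·(-11) = 8/7.
All of Player 2's active replies (b1, b3) yield 8/7, and no column does worse for Player 1. The mix makes Player 2 indifferent and guarantees 8/7, so it is optimal.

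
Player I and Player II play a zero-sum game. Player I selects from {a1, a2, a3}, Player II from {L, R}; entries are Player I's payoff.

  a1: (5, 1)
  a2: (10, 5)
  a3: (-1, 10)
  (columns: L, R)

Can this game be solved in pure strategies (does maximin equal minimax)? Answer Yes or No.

Row minima: a1 → 1, a2 → 5, a3 → -1; maximin = 5.
Column maxima: L → 10, R → 10; minimax = 10.
5 ≠ 10, so no pure-strategy equilibrium exists.

No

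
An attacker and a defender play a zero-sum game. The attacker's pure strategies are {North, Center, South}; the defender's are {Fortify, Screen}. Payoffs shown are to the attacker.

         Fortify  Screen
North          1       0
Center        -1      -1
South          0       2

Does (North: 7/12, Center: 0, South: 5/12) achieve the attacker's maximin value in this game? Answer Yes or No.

Against Fortify this mix gives (7/12)·1 + (5/12)·0 = 7/12.
Against Screen this mix gives (7/12)·0 + (5/12)·2 = 5/6.
The defender will play Fortify, holding the attacker to 7/12. Shifting weight toward the row that does better against Fortify would raise this floor (the equalizing mix achieves 2/3 against both Fortify and Screen), so the proposed strategy is not optimal.

No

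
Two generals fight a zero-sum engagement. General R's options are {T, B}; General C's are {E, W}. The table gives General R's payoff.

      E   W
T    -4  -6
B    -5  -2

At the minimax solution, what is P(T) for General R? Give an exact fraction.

3/5

Row minima: T → -6, B → -5; maximin = -5.
Column maxima: E → -4, W → -2; minimax = -4.
-5 ≠ -4, so there is no saddle point; optimal play is mixed.
Let General R play T with probability p. Expected payoff against E: (-4)p + (-5)(1−p) = p − 5; against W: (-6)p + (-2)(1−p) = −4p − 2.
Setting these equal: p − 5 = −4p − 2 ⇒ 5p = 3 ⇒ p = 3/5, and the value is (1)·(3/5) − 5 = -22/5.
For General C: with q = P(E), equating T's and B's payoffs gives 2q − 6 = −3q − 2 ⇒ q = 4/5.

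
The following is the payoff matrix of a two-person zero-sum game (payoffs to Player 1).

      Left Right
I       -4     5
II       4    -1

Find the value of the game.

8/7

Row minima: I → -4, II → -1; maximin = -1.
Column maxima: Left → 4, Right → 5; minimax = 4.
-1 ≠ 4, so there is no saddle point; optimal play is mixed.
Let Player 1 play I with probability p. Expected payoff against Left: (-4)p + 4(1−p) = −8p + 4; against Right: 5p + (-1)(1−p) = 6p − 1.
Setting these equal: −8p + 4 = 6p − 1 ⇒ −14p = -5 ⇒ p = 5/14, and the value is (-8)·(5/14) + 4 = 8/7.
For Player 2: with q = P(Left), equating I's and II's payoffs gives −9q + 5 = 5q − 1 ⇒ q = 3/7.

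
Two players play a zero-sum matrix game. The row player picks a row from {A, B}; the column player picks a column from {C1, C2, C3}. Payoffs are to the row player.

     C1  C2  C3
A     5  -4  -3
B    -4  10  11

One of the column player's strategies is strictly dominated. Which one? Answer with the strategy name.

C3

C2 holds the row player's payoff strictly below C3 in every row: -4 < -3, 10 < 11.
So C3 is strictly dominated for the column player.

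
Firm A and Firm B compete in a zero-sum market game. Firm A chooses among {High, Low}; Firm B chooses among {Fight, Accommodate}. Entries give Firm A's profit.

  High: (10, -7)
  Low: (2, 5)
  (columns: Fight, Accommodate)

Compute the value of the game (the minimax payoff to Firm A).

Row minima: High → -7, Low → 2; maximin = 2.
Column maxima: Fight → 10, Accommodate → 5; minimax = 5.
2 ≠ 5, so there is no saddle point; optimal play is mixed.
Let Firm A play High with probability p. Expected payoff against Fight: 10p + 2(1−p) = 8p + 2; against Accommodate: (-7)p + 5(1−p) = −12p + 5.
Setting these equal: 8p + 2 = −12p + 5 ⇒ 20p = 3 ⇒ p = 3/20, and the value is (8)·(3/20) + 2 = 16/5.
For Firm B: with q = P(Fight), equating High's and Low's payoffs gives 17q − 7 = −3q + 5 ⇒ q = 3/5.

16/5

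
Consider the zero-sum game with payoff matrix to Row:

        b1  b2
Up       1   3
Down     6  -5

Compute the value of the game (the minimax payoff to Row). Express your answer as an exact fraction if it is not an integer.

Row minima: Up → 1, Down → -5; maximin = 1.
Column maxima: b1 → 6, b2 → 3; minimax = 3.
1 ≠ 3, so there is no saddle point; optimal play is mixed.
Let Row play Up with probability p. Expected payoff against b1: 1p + 6(1−p) = −5p + 6; against b2: 3p + (-5)(1−p) = 8p − 5.
Setting these equal: −5p + 6 = 8p − 5 ⇒ −13p = -11 ⇒ p = 11/13, and the value is (-5)·(11/13) + 6 = 23/13.
For Column: with q = P(b1), equating Up's and Down's payoffs gives −2q + 3 = 11q − 5 ⇒ q = 8/13.

23/13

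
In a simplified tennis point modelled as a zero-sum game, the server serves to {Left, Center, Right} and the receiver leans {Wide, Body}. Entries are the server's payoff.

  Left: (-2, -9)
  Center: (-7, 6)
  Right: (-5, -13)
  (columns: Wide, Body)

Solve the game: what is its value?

Row minima: Left → -9, Center → -7, Right → -13; maximin = -7.
Column maxima: Wide → -2, Body → 6; minimax = -2.
-7 ≠ -2, so there is no saddle point; optimal play is mixed.
Right is strictly dominated by Left, so the server never plays it.
On the remaining 2×2 (Left, Center vs Wide, Body):
Let the server play Left with probability p. Expected payoff against Wide: (-2)p + (-7)(1−p) = 5p − 7; against Body: (-9)p + 6(1−p) = −15p + 6.
Setting these equal: 5p − 7 = −15p + 6 ⇒ 20p = 13 ⇒ p = 13/20, and the value is (5)·(13/20) − 7 = -15/4.
For the receiver: with q = P(Wide), equating Left's and Center's payoffs gives 7q − 9 = −13q + 6 ⇒ q = 3/4.

-15/4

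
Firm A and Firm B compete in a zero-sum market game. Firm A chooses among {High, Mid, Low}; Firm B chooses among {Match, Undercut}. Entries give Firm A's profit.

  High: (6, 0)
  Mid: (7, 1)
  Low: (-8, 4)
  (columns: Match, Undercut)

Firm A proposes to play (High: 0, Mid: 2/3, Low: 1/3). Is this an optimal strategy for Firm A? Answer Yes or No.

Against Match this mix gives (2/3)·7 + (1/3)·(-8) = 2.
Against Undercut this mix gives (2/3)·1 + (1/3)·4 = 2.
All of Firm B's active replies (Match, Undercut) yield 2, and no column does worse for Firm A. The mix makes Firm B indifferent and guarantees 2, so it is optimal.

Yes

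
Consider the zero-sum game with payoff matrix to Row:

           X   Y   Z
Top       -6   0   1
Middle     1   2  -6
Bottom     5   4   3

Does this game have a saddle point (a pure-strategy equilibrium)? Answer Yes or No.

Row minima: Top → -6, Middle → -6, Bottom → 3; maximin = 3.
Column maxima: X → 5, Y → 4, Z → 3; minimax = 3.
maximin = minimax = 3, so a saddle point exists.

Yes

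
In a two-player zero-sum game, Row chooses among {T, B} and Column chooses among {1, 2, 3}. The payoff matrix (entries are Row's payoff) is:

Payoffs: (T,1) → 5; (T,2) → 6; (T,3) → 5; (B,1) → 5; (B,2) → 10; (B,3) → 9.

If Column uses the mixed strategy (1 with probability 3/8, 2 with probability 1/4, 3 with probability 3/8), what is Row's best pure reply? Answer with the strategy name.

B

Expected payoff of T: (3/8)·5 + (1/4)·6 + (3/8)·5 = 21/4.
Expected payoff of B: (3/8)·5 + (1/4)·10 + (3/8)·9 = 31/4.
The largest is 31/4, so Row's best response is B.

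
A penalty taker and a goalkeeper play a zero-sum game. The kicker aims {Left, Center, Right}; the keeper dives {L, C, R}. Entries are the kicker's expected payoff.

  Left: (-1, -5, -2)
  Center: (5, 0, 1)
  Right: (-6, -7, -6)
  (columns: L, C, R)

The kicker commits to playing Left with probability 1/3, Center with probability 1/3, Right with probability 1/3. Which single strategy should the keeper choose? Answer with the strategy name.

C

If the keeper plays L, the kicker's expected payoff is (1/3)·(-1) + (1/3)·5 + (1/3)·(-6) = -2/3.
If the keeper plays C, the kicker's expected payoff is (1/3)·(-5) + (1/3)·0 + (1/3)·(-7) = -4.
If the keeper plays R, the kicker's expected payoff is (1/3)·(-2) + (1/3)·1 + (1/3)·(-6) = -7/3.
The keeper minimizes the kicker's payoff; the smallest is -4, so the best response is C.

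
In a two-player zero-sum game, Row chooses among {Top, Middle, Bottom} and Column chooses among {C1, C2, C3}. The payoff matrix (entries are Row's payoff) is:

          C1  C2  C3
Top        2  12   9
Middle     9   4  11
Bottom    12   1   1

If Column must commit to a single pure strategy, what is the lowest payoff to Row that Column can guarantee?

11

Column maxima: C1 → 12, C2 → 12, C3 → 11.
The smallest of these is 11.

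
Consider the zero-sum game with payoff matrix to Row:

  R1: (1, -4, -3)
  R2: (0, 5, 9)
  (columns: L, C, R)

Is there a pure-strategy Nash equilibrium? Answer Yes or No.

No

Row minima: R1 → -4, R2 → 0; maximin = 0.
Column maxima: L → 1, C → 5, R → 9; minimax = 1.
0 ≠ 1, so no pure-strategy equilibrium exists.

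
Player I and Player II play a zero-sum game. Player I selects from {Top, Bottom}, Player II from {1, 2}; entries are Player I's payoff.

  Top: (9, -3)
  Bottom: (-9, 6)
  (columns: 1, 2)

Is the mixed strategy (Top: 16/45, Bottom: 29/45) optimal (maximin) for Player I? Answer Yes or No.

Against 1 this mix gives (16/45)·9 + (29/45)·(-9) = -13/5.
Against 2 this mix gives (16/45)·(-3) + (29/45)·6 = 14/5.
Player II will play 1, holding Player I to -13/5. Shifting weight toward the row that does better against 1 would raise this floor (the equalizing mix achieves 1 against both 1 and 2), so the proposed strategy is not optimal.

No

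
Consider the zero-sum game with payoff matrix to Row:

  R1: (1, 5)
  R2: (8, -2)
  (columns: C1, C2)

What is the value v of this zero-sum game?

3

Row minima: R1 → 1, R2 → -2; maximin = 1.
Column maxima: C1 → 8, C2 → 5; minimax = 5.
1 ≠ 5, so there is no saddle point; optimal play is mixed.
Let Row play R1 with probability p. Expected payoff against C1: 1p + 8(1−p) = −7p + 8; against C2: 5p + (-2)(1−p) = 7p − 2.
Setting these equal: −7p + 8 = 7p − 2 ⇒ −14p = -10 ⇒ p = 5/7, and the value is (-7)·(5/7) + 8 = 3.
For Column: with q = P(C1), equating R1's and R2's payoffs gives −4q + 5 = 10q − 2 ⇒ q = 1/2.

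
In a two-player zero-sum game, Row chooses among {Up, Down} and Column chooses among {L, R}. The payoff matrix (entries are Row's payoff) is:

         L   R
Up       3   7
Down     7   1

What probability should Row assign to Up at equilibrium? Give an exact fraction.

Row minima: Up → 3, Down → 1; maximin = 3.
Column maxima: L → 7, R → 7; minimax = 7.
3 ≠ 7, so there is no saddle point; optimal play is mixed.
Let Row play Up with probability p. Expected payoff against L: 3p + 7(1−p) = −4p + 7; against R: 7p + 1(1−p) = 6p + 1.
Setting these equal: −4p + 7 = 6p + 1 ⇒ −10p = -6 ⇒ p = 3/5, and the value is (-4)·(3/5) + 7 = 23/5.
For Column: with q = P(L), equating Up's and Down's payoffs gives −4q + 7 = 6q + 1 ⇒ q = 3/5.

3/5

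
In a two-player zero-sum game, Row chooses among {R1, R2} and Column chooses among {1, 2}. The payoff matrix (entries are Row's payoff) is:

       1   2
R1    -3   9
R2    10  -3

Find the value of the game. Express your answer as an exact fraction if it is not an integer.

Row minima: R1 → -3, R2 → -3; maximin = -3.
Column maxima: 1 → 10, 2 → 9; minimax = 9.
-3 ≠ 9, so there is no saddle point; optimal play is mixed.
Let Row play R1 with probability p. Expected payoff against 1: (-3)p + 10(1−p) = −13p + 10; against 2: 9p + (-3)(1−p) = 12p − 3.
Setting these equal: −13p + 10 = 12p − 3 ⇒ −25p = -13 ⇒ p = 13/25, and the value is (-13)·(13/25) + 10 = 81/25.
For Column: with q = P(1), equating R1's and R2's payoffs gives −12q + 9 = 13q − 3 ⇒ q = 12/25.

81/25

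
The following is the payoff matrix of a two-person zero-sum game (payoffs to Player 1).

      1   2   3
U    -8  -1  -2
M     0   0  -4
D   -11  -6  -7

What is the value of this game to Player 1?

-16/5

Row minima: U → -8, M → -4, D → -11; maximin = -4.
Column maxima: 1 → 0, 2 → 0, 3 → -2; minimax = -2.
-4 ≠ -2, so there is no saddle point; optimal play is mixed.
D is strictly dominated by U, so Player 1 never plays it.
2 is strictly dominated by 3 (it gives Player 1 strictly more in every row), so Player 2 never plays it.
On the remaining 2×2 (U, M vs 1, 3):
Let Player 1 play U with probability p. Expected payoff against 1: (-8)p + 0(1−p) = −8p; against 3: (-2)p + (-4)(1−p) = 2p − 4.
Setting these equal: −8p = 2p − 4 ⇒ −10p = -4 ⇒ p = 2/5, and the value is (-8)·(2/5) = -16/5.
For Player 2: with q = P(1), equating U's and M's payoffs gives −6q − 2 = 4q − 4 ⇒ q = 1/5.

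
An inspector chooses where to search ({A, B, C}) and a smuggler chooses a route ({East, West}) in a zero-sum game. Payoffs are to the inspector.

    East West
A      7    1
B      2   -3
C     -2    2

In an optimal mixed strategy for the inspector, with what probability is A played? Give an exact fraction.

2/5

Row minima: A → 1, B → -3, C → -2; maximin = 1.
Column maxima: East → 7, West → 2; minimax = 2.
1 ≠ 2, so there is no saddle point; optimal play is mixed.
B is strictly dominated by A, so the inspector never plays it.
On the remaining 2×2 (A, C vs East, West):
Let the inspector play A with probability p. Expected payoff against East: 7p + (-2)(1−p) = 9p − 2; against West: 1p + 2(1−p) = −p + 2.
Setting these equal: 9p − 2 = −p + 2 ⇒ 10p = 4 ⇒ p = 2/5, and the value is (9)·(2/5) − 2 = 8/5.
For the smuggler: with q = P(East), equating A's and C's payoffs gives 6q + 1 = −4q + 2 ⇒ q = 1/10.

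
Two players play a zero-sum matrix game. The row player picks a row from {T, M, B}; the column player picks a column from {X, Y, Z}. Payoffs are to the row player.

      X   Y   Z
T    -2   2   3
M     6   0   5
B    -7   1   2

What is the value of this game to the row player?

Row minima: T → -2, M → 0, B → -7; maximin = 0.
Column maxima: X → 6, Y → 2, Z → 5; minimax = 2.
0 ≠ 2, so there is no saddle point; optimal play is mixed.
B is strictly dominated by T, so the row player never plays it.
Z is strictly dominated by Y (it gives the row player strictly more in every row), so the column player never plays it.
On the remaining 2×2 (T, M vs X, Y):
Let the row player play T with probability p. Expected payoff against X: (-2)p + 6(1−p) = −8p + 6; against Y: 2p + 0(1−p) = 2p.
Setting these equal: −8p + 6 = 2p ⇒ −10p = -6 ⇒ p = 3/5, and the value is (-8)·(3/5) + 6 = 6/5.
For the column player: with q = P(X), equating T's and M's payoffs gives −4q + 2 = 6q ⇒ q = 1/5.

6/5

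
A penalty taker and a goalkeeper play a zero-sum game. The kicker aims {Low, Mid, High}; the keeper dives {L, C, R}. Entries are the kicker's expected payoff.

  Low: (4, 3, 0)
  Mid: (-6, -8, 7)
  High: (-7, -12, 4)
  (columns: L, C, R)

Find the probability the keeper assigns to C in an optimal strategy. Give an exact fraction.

7/18

Row minima: Low → 0, Mid → -8, High → -12; maximin = 0.
Column maxima: L → 4, C → 3, R → 7; minimax = 3.
0 ≠ 3, so there is no saddle point; optimal play is mixed.
High is strictly dominated by Mid, so the kicker never plays it.
L is strictly dominated by C (it gives the kicker strictly more in every row), so the keeper never plays it.
On the remaining 2×2 (Low, Mid vs C, R):
Let the kicker play Low with probability p. Expected payoff against C: 3p + (-8)(1−p) = 11p − 8; against R: 0p + 7(1−p) = −7p + 7.
Setting these equal: 11p − 8 = −7p + 7 ⇒ 18p = 15 ⇒ p = 5/6, and the value is (11)·(5/6) − 8 = 7/6.
For the keeper: with q = P(C), equating Low's and Mid's payoffs gives 3q = −15q + 7 ⇒ q = 7/18.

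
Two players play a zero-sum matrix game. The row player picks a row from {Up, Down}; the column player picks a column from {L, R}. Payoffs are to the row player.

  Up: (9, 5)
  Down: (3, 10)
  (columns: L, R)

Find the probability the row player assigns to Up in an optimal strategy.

Row minima: Up → 5, Down → 3; maximin = 5.
Column maxima: L → 9, R → 10; minimax = 9.
5 ≠ 9, so there is no saddle point; optimal play is mixed.
Let the row player play Up with probability p. Expected payoff against L: 9p + 3(1−p) = 6p + 3; against R: 5p + 10(1−p) = −5p + 10.
Setting these equal: 6p + 3 = −5p + 10 ⇒ 11p = 7 ⇒ p = 7/11, and the value is (6)·(7/11) + 3 = 75/11.
For the column player: with q = P(L), equating Up's and Down's payoffs gives 4q + 5 = −7q + 10 ⇒ q = 5/11.

7/11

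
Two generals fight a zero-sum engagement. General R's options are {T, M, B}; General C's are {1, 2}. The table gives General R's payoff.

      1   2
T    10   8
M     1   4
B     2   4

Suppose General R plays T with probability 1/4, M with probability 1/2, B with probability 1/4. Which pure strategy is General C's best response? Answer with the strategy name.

1

If General C plays 1, General R's expected payoff is (1/4)·10 + (1/2)·1 + (1/4)·2 = 7/2.
If General C plays 2, General R's expected payoff is (1/4)·8 + (1/2)·4 + (1/4)·4 = 5.
General C minimizes General R's payoff; the smallest is 7/2, so the best response is 1.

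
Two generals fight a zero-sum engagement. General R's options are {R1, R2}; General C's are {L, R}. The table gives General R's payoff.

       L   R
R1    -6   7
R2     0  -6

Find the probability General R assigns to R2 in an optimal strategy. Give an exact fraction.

13/19

Row minima: R1 → -6, R2 → -6; maximin = -6.
Column maxima: L → 0, R → 7; minimax = 0.
-6 ≠ 0, so there is no saddle point; optimal play is mixed.
Let General R play R1 with probability p. Expected payoff against L: (-6)p + 0(1−p) = −6p; against R: 7p + (-6)(1−p) = 13p − 6.
Setting these equal: −6p = 13p − 6 ⇒ −19p = -6 ⇒ p = 6/19, and the value is (-6)·(6/19) = -36/19.
For General C: with q = P(L), equating R1's and R2's payoffs gives −13q + 7 = 6q − 6 ⇒ q = 13/19.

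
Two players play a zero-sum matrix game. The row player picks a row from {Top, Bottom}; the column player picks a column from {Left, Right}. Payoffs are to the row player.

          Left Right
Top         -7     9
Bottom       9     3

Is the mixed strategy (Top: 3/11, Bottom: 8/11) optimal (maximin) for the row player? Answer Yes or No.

Yes

Against Left this mix gives (3/11)·(-7) + (8/11)·9 = 51/11.
Against Right this mix gives (3/11)·9 + (8/11)·3 = 51/11.
All of the column player's active replies (Left, Right) yield 51/11, and no column does worse for the row player. The mix makes the column player indifferent and guarantees 51/11, so it is optimal.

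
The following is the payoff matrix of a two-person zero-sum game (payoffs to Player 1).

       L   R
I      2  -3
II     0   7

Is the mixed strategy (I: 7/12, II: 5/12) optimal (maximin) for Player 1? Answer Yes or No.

Yes

Against L this mix gives (7/12)·2 + (5/12)·0 = 7/6.
Against R this mix gives (7/12)·(-3) + (5/12)·7 = 7/6.
All of Player 2's active replies (L, R) yield 7/6, and no column does worse for Player 1. The mix makes Player 2 indifferent and guarantees 7/6, so it is optimal.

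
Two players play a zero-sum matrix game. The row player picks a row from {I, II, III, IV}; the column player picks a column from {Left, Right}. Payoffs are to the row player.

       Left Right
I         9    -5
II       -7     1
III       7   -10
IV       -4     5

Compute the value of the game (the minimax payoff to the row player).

Row minima: I → -5, II → -7, III → -10, IV → -4; maximin = -4.
Column maxima: Left → 9, Right → 5; minimax = 5.
-4 ≠ 5, so there is no saddle point; optimal play is mixed.
II is strictly dominated by IV, so the row player never plays it.
III is strictly dominated by I, so the row player never plays it.
On the remaining 2×2 (I, IV vs Left, Right):
Let the row player play I with probability p. Expected payoff against Left: 9p + (-4)(1−p) = 13p − 4; against Right: (-5)p + 5(1−p) = −10p + 5.
Setting these equal: 13p − 4 = −10p + 5 ⇒ 23p = 9 ⇒ p = 9/23, and the value is (13)·(9/23) − 4 = 25/23.
For the column player: with q = P(Left), equating I's and IV's payoffs gives 14q − 5 = −9q + 5 ⇒ q = 10/23.

25/23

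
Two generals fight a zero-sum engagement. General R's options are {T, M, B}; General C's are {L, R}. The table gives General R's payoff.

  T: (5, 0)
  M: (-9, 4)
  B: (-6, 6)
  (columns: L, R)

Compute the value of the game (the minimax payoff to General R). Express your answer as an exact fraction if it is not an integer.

30/17

Row minima: T → 0, M → -9, B → -6; maximin = 0.
Column maxima: L → 5, R → 6; minimax = 5.
0 ≠ 5, so there is no saddle point; optimal play is mixed.
M is strictly dominated by B, so General R never plays it.
On the remaining 2×2 (T, B vs L, R):
Let General R play T with probability p. Expected payoff against L: 5p + (-6)(1−p) = 11p − 6; against R: 0p + 6(1−p) = −6p + 6.
Setting these equal: 11p − 6 = −6p + 6 ⇒ 17p = 12 ⇒ p = 12/17, and the value is (11)·(12/17) − 6 = 30/17.
For General C: with q = P(L), equating T's and B's payoffs gives 5q = −12q + 6 ⇒ q = 6/17.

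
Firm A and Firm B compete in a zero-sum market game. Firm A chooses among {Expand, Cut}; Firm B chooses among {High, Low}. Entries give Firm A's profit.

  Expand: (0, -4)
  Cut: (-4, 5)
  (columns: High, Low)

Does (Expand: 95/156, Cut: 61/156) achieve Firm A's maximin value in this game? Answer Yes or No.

Against High this mix gives (95/156)·0 + (61/156)·(-4) = -61/39.
Against Low this mix gives (95/156)·(-4) + (61/156)·5 = -25/52.
Firm B will play High, holding Firm A to -61/39. Shifting weight toward the row that does better against High would raise this floor (the equalizing mix achieves -16/13 against both High and Low), so the proposed strategy is not optimal.

No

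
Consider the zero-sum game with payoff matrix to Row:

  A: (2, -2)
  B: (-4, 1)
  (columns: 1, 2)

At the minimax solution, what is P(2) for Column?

Row minima: A → -2, B → -4; maximin = -2.
Column maxima: 1 → 2, 2 → 1; minimax = 1.
-2 ≠ 1, so there is no saddle point; optimal play is mixed.
Let Row play A with probability p. Expected payoff against 1: 2p + (-4)(1−p) = 6p − 4; against 2: (-2)p + 1(1−p) = −3p + 1.
Setting these equal: 6p − 4 = −3p + 1 ⇒ 9p = 5 ⇒ p = 5/9, and the value is (6)·(5/9) − 4 = -2/3.
For Column: with q = P(1), equating A's and B's payoffs gives 4q − 2 = −5q + 1 ⇒ q = 1/3.

2/3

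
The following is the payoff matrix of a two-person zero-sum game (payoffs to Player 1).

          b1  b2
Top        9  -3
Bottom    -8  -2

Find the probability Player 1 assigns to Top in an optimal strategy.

1/3

Row minima: Top → -3, Bottom → -8; maximin = -3.
Column maxima: b1 → 9, b2 → -2; minimax = -2.
-3 ≠ -2, so there is no saddle point; optimal play is mixed.
Let Player 1 play Top with probability p. Expected payoff against b1: 9p + (-8)(1−p) = 17p − 8; against b2: (-3)p + (-2)(1−p) = −p − 2.
Setting these equal: 17p − 8 = −p − 2 ⇒ 18p = 6 ⇒ p = 1/3, and the value is (17)·(1/3) − 8 = -7/3.
For Player 2: with q = P(b1), equating Top's and Bottom's payoffs gives 12q − 3 = −6q − 2 ⇒ q = 1/18.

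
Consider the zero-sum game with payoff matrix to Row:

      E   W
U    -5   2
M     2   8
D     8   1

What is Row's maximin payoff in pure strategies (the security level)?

2

Row minima: U → -5, M → 2, D → 1.
The best of these is 2.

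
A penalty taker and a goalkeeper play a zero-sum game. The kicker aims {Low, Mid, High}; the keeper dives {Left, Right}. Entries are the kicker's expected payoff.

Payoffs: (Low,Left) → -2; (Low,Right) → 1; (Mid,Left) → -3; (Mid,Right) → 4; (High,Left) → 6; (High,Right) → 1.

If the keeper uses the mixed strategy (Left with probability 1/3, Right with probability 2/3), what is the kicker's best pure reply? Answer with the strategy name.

Expected payoff of Low: (1/3)·(-2) + (2/3)·1 = 0.
Expected payoff of Mid: (1/3)·(-3) + (2/3)·4 = 5/3.
Expected payoff of High: (1/3)·6 + (2/3)·1 = 8/3.
The largest is 8/3, so the kicker's best response is High.

High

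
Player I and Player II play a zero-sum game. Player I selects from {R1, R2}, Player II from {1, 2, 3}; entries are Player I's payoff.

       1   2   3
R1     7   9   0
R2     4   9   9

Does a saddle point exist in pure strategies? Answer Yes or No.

No

Row minima: R1 → 0, R2 → 4; maximin = 4.
Column maxima: 1 → 7, 2 → 9, 3 → 9; minimax = 7.
4 ≠ 7, so no pure-strategy equilibrium exists.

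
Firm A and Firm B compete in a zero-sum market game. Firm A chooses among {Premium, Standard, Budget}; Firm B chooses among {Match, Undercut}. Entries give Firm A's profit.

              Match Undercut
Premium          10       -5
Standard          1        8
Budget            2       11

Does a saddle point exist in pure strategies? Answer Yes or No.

Row minima: Premium → -5, Standard → 1, Budget → 2; maximin = 2.
Column maxima: Match → 10, Undercut → 11; minimax = 10.
2 ≠ 10, so no pure-strategy equilibrium exists.

No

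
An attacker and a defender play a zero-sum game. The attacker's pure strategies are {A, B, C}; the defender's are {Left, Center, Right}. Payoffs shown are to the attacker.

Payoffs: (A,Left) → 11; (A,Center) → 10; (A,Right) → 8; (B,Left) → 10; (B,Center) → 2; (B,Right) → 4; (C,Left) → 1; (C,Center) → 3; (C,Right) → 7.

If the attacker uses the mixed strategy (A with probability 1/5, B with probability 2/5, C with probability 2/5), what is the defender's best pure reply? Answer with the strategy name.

Center

If the defender plays Left, the attacker's expected payoff is (1/5)·11 + (2/5)·10 + (2/5)·1 = 33/5.
If the defender plays Center, the attacker's expected payoff is (1/5)·10 + (2/5)·2 + (2/5)·3 = 4.
If the defender plays Right, the attacker's expected payoff is (1/5)·8 + (2/5)·4 + (2/5)·7 = 6.
The defender minimizes the attacker's payoff; the smallest is 4, so the best response is Center.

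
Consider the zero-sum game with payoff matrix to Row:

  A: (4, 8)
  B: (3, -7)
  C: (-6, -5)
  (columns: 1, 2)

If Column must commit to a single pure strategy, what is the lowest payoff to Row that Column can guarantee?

Column maxima: 1 → 4, 2 → 8.
The smallest of these is 4.

4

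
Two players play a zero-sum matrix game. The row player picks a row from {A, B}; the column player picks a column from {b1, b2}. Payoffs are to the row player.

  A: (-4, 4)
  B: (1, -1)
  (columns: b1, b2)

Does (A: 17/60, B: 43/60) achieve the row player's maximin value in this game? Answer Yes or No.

Against b1 this mix gives (17/60)·(-4) + (43/60)·1 = -5/12.
Against b2 this mix gives (17/60)·4 + (43/60)·(-1) = 5/12.
The column player will play b1, holding the row player to -5/12. Shifting weight toward the row that does better against b1 would raise this floor (the equalizing mix achieves 0 against both b1 and b2), so the proposed strategy is not optimal.

No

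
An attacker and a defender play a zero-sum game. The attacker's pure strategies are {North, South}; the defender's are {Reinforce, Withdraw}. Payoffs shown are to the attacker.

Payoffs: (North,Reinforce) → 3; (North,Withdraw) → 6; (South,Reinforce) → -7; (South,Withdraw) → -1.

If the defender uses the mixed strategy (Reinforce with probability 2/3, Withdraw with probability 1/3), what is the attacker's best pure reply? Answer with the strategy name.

North

Expected payoff of North: (2/3)·3 + (1/3)·6 = 4.
Expected payoff of South: (2/3)·(-7) + (1/3)·(-1) = -5.
The largest is 4, so the attacker's best response is North.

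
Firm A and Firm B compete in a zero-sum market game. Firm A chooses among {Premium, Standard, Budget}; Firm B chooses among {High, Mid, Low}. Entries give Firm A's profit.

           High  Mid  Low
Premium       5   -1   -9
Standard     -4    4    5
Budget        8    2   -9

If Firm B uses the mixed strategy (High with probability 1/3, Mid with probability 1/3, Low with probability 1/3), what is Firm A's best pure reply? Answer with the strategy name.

Standard

Expected payoff of Premium: (1/3)·5 + (1/3)·(-1) + (1/3)·(-9) = -5/3.
Expected payoff of Standard: (1/3)·(-4) + (1/3)·4 + (1/3)·5 = 5/3.
Expected payoff of Budget: (1/3)·8 + (1/3)·2 + (1/3)·(-9) = 1/3.
The largest is 5/3, so Firm A's best response is Standard.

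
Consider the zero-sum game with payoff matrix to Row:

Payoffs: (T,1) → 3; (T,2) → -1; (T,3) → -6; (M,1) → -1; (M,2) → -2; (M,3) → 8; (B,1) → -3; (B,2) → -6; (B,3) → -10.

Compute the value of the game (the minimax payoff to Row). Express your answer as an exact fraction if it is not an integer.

-4/3

Row minima: T → -6, M → -2, B → -10; maximin = -2.
Column maxima: 1 → 3, 2 → -1, 3 → 8; minimax = -1.
-2 ≠ -1, so there is no saddle point; optimal play is mixed.
B is strictly dominated by T, so Row never plays it.
1 is strictly dominated by 2 (it gives Row strictly more in every row), so Column never plays it.
On the remaining 2×2 (T, M vs 2, 3):
Let Row play T with probability p. Expected payoff against 2: (-1)p + (-2)(1−p) = p − 2; against 3: (-6)p + 8(1−p) = −14p + 8.
Setting these equal: p − 2 = −14p + 8 ⇒ 15p = 10 ⇒ p = 2/3, and the value is (1)·(2/3) − 2 = -4/3.
For Column: with q = P(2), equating T's and M's payoffs gives 5q − 6 = −10q + 8 ⇒ q = 14/15.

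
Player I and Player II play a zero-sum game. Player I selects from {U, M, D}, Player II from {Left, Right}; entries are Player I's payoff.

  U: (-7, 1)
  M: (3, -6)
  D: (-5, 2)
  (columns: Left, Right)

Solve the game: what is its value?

Row minima: U → -7, M → -6, D → -5; maximin = -5.
Column maxima: Left → 3, Right → 2; minimax = 2.
-5 ≠ 2, so there is no saddle point; optimal play is mixed.
U is strictly dominated by D, so Player I never plays it.
On the remaining 2×2 (M, D vs Left, Right):
Let Player I play M with probability p. Expected payoff against Left: 3p + (-5)(1−p) = 8p − 5; against Right: (-6)p + 2(1−p) = −8p + 2.
Setting these equal: 8p − 5 = −8p + 2 ⇒ 16p = 7 ⇒ p = 7/16, and the value is (8)·(7/16) − 5 = -3/2.
For Player II: with q = P(Left), equating M's and D's payoffs gives 9q − 6 = −7q + 2 ⇒ q = 1/2.

-3/2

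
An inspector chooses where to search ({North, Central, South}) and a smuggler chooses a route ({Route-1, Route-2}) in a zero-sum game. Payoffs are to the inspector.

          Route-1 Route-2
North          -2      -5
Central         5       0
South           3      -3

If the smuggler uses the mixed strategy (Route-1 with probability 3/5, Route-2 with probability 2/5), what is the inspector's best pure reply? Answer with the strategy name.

Expected payoff of North: (3/5)·(-2) + (2/5)·(-5) = -16/5.
Expected payoff of Central: (3/5)·5 + (2/5)·0 = 3.
Expected payoff of South: (3/5)·3 + (2/5)·(-3) = 3/5.
The largest is 3, so the inspector's best response is Central.

Central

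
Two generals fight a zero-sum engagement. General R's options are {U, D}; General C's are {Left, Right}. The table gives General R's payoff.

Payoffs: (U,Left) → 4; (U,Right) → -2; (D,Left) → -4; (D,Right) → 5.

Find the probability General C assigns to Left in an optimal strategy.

Row minima: U → -2, D → -4; maximin = -2.
Column maxima: Left → 4, Right → 5; minimax = 4.
-2 ≠ 4, so there is no saddle point; optimal play is mixed.
Let General R play U with probability p. Expected payoff against Left: 4p + (-4)(1−p) = 8p − 4; against Right: (-2)p + 5(1−p) = −7p + 5.
Setting these equal: 8p − 4 = −7p + 5 ⇒ 15p = 9 ⇒ p = 3/5, and the value is (8)·(3/5) − 4 = 4/5.
For General C: with q = P(Left), equating U's and D's payoffs gives 6q − 2 = −9q + 5 ⇒ q = 7/15.

7/15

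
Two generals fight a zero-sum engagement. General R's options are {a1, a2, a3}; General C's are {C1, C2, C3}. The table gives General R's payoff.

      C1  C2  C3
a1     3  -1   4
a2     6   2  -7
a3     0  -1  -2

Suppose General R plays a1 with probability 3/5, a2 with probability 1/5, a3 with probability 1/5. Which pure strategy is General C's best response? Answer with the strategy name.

If General C plays C1, General R's expected payoff is (3/5)·3 + (1/5)·6 + (1/5)·0 = 3.
If General C plays C2, General R's expected payoff is (3/5)·(-1) + (1/5)·2 + (1/5)·(-1) = -2/5.
If General C plays C3, General R's expected payoff is (3/5)·4 + (1/5)·(-7) + (1/5)·(-2) = 3/5.
General C minimizes General R's payoff; the smallest is -2/5, so the best response is C2.

C2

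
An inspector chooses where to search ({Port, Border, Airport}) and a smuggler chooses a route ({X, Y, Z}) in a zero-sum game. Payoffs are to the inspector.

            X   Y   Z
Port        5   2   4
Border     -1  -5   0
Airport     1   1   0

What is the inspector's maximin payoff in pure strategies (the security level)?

2

Row minima: Port → 2, Border → -5, Airport → 0.
The best of these is 2.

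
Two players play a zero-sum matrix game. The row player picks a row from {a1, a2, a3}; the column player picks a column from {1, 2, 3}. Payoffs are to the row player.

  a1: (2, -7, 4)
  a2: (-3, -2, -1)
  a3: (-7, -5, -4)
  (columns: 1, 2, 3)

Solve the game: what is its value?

-5/2

Row minima: a1 → -7, a2 → -3, a3 → -7; maximin = -3.
Column maxima: 1 → 2, 2 → -2, 3 → 4; minimax = -2.
-3 ≠ -2, so there is no saddle point; optimal play is mixed.
a3 is strictly dominated by a2, so the row player never plays it.
3 is strictly dominated by 1 (it gives the row player strictly more in every row), so the column player never plays it.
On the remaining 2×2 (a1, a2 vs 1, 2):
Let the row player play a1 with probability p. Expected payoff against 1: 2p + (-3)(1−p) = 5p − 3; against 2: (-7)p + (-2)(1−p) = −5p − 2.
Setting these equal: 5p − 3 = −5p − 2 ⇒ 10p = 1 ⇒ p = 1/10, and the value is (5)·(1/10) − 3 = -5/2.
For the column player: with q = P(1), equating a1's and a2's payoffs gives 9q − 7 = −q − 2 ⇒ q = 1/2.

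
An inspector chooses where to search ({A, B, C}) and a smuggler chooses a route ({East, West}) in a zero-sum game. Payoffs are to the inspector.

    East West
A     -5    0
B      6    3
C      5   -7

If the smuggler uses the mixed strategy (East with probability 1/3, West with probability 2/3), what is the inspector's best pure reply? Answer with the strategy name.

Expected payoff of A: (1/3)·(-5) + (2/3)·0 = -5/3.
Expected payoff of B: (1/3)·6 + (2/3)·3 = 4.
Expected payoff of C: (1/3)·5 + (2/3)·(-7) = -3.
The largest is 4, so the inspector's best response is B.

B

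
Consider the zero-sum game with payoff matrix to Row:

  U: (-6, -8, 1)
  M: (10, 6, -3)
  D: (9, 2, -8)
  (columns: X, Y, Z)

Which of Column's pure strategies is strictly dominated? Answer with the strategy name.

X

Y holds Row's payoff strictly below X in every row: -8 < -6, 6 < 10, 2 < 9.
So X is strictly dominated for Column.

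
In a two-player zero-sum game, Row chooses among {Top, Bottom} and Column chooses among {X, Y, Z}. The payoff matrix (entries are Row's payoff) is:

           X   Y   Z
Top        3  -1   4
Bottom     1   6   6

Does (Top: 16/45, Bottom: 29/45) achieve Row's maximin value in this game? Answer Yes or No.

Against X this mix gives (16/45)·3 + (29/45)·1 = 77/45.
Against Y this mix gives (16/45)·(-1) + (29/45)·6 = 158/45.
Against Z this mix gives (16/45)·4 + (29/45)·6 = 238/45.
Column will play X, holding Row to 77/45. Shifting weight toward the row that does better against X would raise this floor (the equalizing mix achieves 19/9 against both X and Y), so the proposed strategy is not optimal.

No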